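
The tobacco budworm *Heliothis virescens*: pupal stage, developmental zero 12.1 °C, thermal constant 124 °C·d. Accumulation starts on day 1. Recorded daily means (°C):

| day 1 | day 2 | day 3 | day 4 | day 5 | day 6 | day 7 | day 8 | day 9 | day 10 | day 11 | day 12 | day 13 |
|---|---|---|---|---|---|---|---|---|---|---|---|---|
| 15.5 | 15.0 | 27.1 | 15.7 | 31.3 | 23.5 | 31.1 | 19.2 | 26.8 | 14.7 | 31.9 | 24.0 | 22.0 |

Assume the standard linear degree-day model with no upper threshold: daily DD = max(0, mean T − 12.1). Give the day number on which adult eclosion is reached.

day 12

Daily DD above 12.1 °C: 3.4, 2.9, 15.0, 3.6, 19.2, 11.4, 19.0, 7.1, 14.7, 2.6, 19.8, 11.9, 9.9.
Cumulative: 3.4, 6.3, 21.3, 24.9, 44.1, 55.5, 74.5, 81.6, 96.3, 98.9, 118.7, 130.6, 140.5.
The total first reaches 124 DD on day 12.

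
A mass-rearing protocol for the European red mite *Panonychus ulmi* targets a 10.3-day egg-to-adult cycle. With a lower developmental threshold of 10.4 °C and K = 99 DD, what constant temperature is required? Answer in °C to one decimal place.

Required daily accumulation = 99 / 10.3 = 9.612 DD/day.
T = T_base + 9.612 = 10.4 + 9.612 = 20.012 ≈ 20.0 °C.

20.0 °C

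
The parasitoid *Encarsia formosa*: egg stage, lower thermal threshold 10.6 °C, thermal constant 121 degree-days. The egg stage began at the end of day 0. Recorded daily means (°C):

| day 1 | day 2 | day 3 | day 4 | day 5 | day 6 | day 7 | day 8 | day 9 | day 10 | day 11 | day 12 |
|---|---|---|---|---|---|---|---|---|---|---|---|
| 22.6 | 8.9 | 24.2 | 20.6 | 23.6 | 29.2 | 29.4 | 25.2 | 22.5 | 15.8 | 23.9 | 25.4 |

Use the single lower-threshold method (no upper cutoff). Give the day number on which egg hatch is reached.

Daily DD above 10.6 °C: 12.0, 0.0, 13.6, 10.0, 13.0, 18.6, 18.8, 14.6, 11.9, 5.2, 13.3, 14.8.
Cumulative: 12.0, 12.0, 25.6, 35.6, 48.6, 67.2, 86.0, 100.6, 112.5, 117.7, 131.0, 145.8.
The total first reaches 121 DD on day 11.

day 11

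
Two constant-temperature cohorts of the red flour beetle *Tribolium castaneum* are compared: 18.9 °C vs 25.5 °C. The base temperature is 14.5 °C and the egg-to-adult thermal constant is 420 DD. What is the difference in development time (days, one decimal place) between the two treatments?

At 18.9 °C: 420 / (18.9 − 14.5) = 420 / 4.4 = 95.455 d.
At 25.5 °C: 420 / (25.5 − 14.5) = 420 / 11.0 = 38.182 d.
Difference = |95.455 − 38.182| = 57.273 ≈ 57.3 days.

57.3 days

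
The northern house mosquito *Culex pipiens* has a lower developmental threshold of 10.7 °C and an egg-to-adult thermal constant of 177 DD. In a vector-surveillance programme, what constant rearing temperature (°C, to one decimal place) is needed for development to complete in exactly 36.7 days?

Required daily accumulation = 177 / 36.7 = 4.823 DD/day.
T = T_base + 4.823 = 10.7 + 4.823 = 15.523 ≈ 15.5 °C.

15.5 °C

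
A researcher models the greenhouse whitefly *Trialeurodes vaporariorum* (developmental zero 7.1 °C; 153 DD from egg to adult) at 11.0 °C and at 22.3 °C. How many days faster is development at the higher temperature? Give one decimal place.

29.2 days

At 11.0 °C: 153 / (11.0 − 7.1) = 153 / 3.9 = 39.231 d.
At 22.3 °C: 153 / (22.3 − 7.1) = 153 / 15.2 = 10.066 d.
Difference = |39.231 − 10.066| = 29.165 ≈ 29.2 days.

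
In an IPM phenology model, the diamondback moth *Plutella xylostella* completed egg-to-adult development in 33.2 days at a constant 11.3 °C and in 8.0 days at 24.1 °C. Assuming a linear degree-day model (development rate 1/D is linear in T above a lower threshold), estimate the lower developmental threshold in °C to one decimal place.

7.2 °C

Under the model K = D·(T − T_b), so D₁·(T₁ − T_b) = D₂·(T₂ − T_b).
33.2·(11.3 − T_b) = 8.0·(24.1 − T_b)
T_b = (33.2·11.3 − 8.0·24.1) / (33.2 − 8.0) = 182.36 / 25.2 = 7.237 °C ≈ 7.2 °C.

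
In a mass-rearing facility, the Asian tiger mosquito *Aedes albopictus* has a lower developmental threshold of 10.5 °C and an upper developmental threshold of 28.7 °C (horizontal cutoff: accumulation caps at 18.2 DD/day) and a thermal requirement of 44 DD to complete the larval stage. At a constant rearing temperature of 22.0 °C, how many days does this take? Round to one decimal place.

Daily accumulation = 22.0 − 10.5 = 11.5 DD/day.
Duration = 44 / 11.5 = 3.826 ≈ 3.8 days.

3.8 days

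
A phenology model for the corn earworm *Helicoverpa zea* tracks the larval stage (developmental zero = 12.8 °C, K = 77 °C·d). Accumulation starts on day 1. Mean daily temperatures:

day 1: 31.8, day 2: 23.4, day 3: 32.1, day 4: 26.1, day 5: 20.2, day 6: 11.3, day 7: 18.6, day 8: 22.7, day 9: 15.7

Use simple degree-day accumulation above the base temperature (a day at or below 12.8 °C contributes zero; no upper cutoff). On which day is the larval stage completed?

Daily DD above 12.8 °C: 19.0, 10.6, 19.3, 13.3, 7.4, 0.0, 5.8, 9.9, 2.9.
Cumulative: 19.0, 29.6, 48.9, 62.2, 69.6, 69.6, 75.4, 85.3, 88.2.
The total first reaches 77 DD on day 8.

day 8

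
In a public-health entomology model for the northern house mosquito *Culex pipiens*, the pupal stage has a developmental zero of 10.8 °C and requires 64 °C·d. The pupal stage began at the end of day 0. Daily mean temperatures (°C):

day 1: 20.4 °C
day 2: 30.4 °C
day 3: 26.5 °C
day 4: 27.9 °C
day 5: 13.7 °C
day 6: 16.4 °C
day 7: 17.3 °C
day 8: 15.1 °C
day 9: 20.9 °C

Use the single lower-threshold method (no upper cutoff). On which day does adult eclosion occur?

Daily DD above 10.8 °C: 9.6, 19.6, 15.7, 17.1, 2.9, 5.6, 6.5, 4.3, 10.1.
Cumulative: 9.6, 29.2, 44.9, 62.0, 64.9, 70.5, 77.0, 81.3, 91.4.
The total first reaches 64 DD on day 5.

day 5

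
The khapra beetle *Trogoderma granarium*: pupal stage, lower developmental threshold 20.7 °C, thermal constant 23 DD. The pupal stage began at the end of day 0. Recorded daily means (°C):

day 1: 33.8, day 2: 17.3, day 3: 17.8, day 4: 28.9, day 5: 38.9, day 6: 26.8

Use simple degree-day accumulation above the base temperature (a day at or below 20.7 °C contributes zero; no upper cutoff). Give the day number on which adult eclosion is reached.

day 5

Daily DD above 20.7 °C: 13.1, 0.0, 0.0, 8.2, 18.2, 6.1.
Cumulative: 13.1, 13.1, 13.1, 21.3, 39.5, 45.6.
The total first reaches 23 DD on day 5.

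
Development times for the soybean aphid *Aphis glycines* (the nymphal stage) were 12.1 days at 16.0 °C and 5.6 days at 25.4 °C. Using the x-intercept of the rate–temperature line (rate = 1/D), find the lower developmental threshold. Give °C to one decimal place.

Under the model K = D·(T − T_b), so D₁·(T₁ − T_b) = D₂·(T₂ − T_b).
12.1·(16.0 − T_b) = 5.6·(25.4 − T_b)
T_b = (12.1·16.0 − 5.6·25.4) / (12.1 − 5.6) = 51.36 / 6.5 = 7.902 °C ≈ 7.9 °C.

7.9 °C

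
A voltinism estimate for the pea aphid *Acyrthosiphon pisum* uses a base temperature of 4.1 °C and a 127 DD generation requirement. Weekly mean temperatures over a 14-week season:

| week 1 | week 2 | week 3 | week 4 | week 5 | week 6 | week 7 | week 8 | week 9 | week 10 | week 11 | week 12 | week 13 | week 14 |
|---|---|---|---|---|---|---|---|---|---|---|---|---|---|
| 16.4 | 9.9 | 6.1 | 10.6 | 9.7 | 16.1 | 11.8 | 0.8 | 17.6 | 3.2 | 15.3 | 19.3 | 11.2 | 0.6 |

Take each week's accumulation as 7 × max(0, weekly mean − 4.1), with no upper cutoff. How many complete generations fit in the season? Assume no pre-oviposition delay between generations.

5 generations

Weekly DD (7 × max(0, T̄ − 4.1)): 86.1, 40.6, 14.0, 45.5, 39.2, 84.0, 53.9, 0.0, 94.5, 0.0, 78.4, 106.4, 49.7, 0.0.
Season total = 692.3 DD.
Complete generations = ⌊692.3 / 127⌋ = 5.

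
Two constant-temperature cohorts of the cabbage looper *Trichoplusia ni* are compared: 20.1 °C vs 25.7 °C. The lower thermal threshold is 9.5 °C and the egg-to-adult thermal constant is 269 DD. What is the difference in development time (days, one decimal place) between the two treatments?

8.8 days

At 20.1 °C: 269 / (20.1 − 9.5) = 269 / 10.6 = 25.377 d.
At 25.7 °C: 269 / (25.7 − 9.5) = 269 / 16.2 = 16.605 d.
Difference = |25.377 − 16.605| = 8.772 ≈ 8.8 days.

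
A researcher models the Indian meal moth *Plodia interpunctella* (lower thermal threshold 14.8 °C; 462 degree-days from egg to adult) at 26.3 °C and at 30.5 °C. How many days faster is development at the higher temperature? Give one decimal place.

At 26.3 °C: 462 / (26.3 − 14.8) = 462 / 11.5 = 40.174 d.
At 30.5 °C: 462 / (30.5 − 14.8) = 462 / 15.7 = 29.427 d.
Difference = |40.174 − 29.427| = 10.747 ≈ 10.7 days.

10.7 days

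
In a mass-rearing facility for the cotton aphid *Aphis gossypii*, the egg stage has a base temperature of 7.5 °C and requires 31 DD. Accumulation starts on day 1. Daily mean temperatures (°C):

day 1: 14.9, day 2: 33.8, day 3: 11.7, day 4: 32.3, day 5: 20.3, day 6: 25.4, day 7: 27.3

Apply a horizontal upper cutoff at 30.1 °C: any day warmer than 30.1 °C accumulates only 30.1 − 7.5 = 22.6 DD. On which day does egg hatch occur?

Daily DD above 7.5 °C (capped at 22.6): 7.4, 22.6, 4.2, 22.6, 12.8, 17.9, 19.8.
Cumulative: 7.4, 30.0, 34.2, 56.8, 69.6, 87.5, 107.3.
The total first reaches 31 DD on day 3.

day 3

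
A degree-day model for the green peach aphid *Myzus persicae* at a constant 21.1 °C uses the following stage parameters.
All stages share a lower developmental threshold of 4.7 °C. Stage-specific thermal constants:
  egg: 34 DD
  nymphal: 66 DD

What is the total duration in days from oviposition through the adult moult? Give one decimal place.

Daily accumulation at 21.1 °C = 21.1 − 4.7 = 16.4 DD/day.
Total K = 34 + 66 = 100 DD.
Total duration = 100 / 16.4 = 6.098 ≈ 6.1 days.

6.1 days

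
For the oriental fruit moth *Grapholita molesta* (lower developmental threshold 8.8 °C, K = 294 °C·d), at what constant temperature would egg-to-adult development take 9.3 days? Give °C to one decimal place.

Required daily accumulation = 294 / 9.3 = 31.613 DD/day.
T = T_base + 31.613 = 8.8 + 31.613 = 40.413 ≈ 40.4 °C.

40.4 °C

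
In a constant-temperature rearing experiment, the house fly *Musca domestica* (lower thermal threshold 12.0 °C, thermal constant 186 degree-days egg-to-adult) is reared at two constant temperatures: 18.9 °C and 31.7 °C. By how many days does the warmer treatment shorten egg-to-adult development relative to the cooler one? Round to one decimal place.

At 18.9 °C: 186 / (18.9 − 12.0) = 186 / 6.9 = 26.957 d.
At 31.7 °C: 186 / (31.7 − 12.0) = 186 / 19.7 = 9.442 d.
Difference = |26.957 − 9.442| = 17.515 ≈ 17.5 days.

17.5 days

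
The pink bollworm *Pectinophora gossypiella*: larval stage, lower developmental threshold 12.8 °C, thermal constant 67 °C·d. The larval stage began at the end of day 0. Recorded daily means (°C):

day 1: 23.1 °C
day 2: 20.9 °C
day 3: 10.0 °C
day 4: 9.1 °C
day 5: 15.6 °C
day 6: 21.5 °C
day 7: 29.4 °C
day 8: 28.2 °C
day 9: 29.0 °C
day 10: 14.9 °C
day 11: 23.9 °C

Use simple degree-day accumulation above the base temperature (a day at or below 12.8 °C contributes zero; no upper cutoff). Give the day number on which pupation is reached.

day 9

Daily DD above 12.8 °C: 10.3, 8.1, 0.0, 0.0, 2.8, 8.7, 16.6, 15.4, 16.2, 2.1, 11.1.
Cumulative: 10.3, 18.4, 18.4, 18.4, 21.2, 29.9, 46.5, 61.9, 78.1, 80.2, 91.3.
The total first reaches 67 DD on day 9.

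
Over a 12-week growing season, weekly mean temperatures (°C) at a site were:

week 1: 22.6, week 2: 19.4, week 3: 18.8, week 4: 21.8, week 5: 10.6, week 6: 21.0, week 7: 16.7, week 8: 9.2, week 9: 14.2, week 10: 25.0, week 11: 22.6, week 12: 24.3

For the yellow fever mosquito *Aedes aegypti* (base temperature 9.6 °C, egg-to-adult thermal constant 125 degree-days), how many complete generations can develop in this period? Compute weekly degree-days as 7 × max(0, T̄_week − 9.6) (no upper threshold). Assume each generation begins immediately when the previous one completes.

6 generations

Weekly DD (7 × max(0, T̄ − 9.6)): 91.0, 68.6, 64.4, 85.4, 7.0, 79.8, 49.7, 0.0, 32.2, 107.8, 91.0, 102.9.
Season total = 779.8 DD.
Complete generations = ⌊779.8 / 125⌋ = 6.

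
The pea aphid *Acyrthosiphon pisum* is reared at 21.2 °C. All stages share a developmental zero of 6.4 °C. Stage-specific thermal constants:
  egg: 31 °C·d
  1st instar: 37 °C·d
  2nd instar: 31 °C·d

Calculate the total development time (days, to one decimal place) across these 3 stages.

6.7 days

Daily accumulation at 21.2 °C = 21.2 − 6.4 = 14.8 DD/day.
Total K = 31 + 37 + 31 = 99 DD.
Total duration = 99 / 14.8 = 6.689 ≈ 6.7 days.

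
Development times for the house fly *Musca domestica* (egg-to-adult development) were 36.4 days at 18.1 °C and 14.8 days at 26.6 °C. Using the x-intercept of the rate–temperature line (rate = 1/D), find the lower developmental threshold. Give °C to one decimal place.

12.3 °C

Under the model K = D·(T − T_b), so D₁·(T₁ − T_b) = D₂·(T₂ − T_b).
36.4·(18.1 − T_b) = 14.8·(26.6 − T_b)
T_b = (36.4·18.1 − 14.8·26.6) / (36.4 − 14.8) = 265.16 / 21.6 = 12.276 °C ≈ 12.3 °C.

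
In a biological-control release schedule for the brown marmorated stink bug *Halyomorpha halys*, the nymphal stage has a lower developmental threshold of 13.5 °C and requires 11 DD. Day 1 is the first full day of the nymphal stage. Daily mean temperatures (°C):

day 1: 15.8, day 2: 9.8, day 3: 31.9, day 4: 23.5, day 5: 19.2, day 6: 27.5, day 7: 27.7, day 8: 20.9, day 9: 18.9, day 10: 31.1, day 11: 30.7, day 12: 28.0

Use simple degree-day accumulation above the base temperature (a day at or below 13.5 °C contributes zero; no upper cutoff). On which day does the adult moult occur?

Daily DD above 13.5 °C: 2.3, 0.0, 18.4, 10.0, 5.7, 14.0, 14.2, 7.4, 5.4, 17.6, 17.2, 14.5.
Cumulative: 2.3, 2.3, 20.7, 30.7, 36.4, 50.4, 64.6, 72.0, 77.4, 95.0, 112.2, 126.7.
The total first reaches 11 DD on day 3.

day 3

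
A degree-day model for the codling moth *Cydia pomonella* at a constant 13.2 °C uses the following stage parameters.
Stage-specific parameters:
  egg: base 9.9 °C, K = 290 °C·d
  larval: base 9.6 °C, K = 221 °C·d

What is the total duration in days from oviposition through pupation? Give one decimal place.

egg: 290 / (13.2 − 9.9) = 290 / 3.3 = 87.879 d.
larval: 221 / (13.2 − 9.6) = 221 / 3.6 = 61.389 d.
Sum = 149.268 ≈ 149.3 days.

149.3 days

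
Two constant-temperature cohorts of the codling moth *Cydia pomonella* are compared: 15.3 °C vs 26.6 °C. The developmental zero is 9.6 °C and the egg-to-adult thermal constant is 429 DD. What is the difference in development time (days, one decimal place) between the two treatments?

50.0 days

At 15.3 °C: 429 / (15.3 − 9.6) = 429 / 5.7 = 75.263 d.
At 26.6 °C: 429 / (26.6 − 9.6) = 429 / 17.0 = 25.235 d.
Difference = |75.263 − 25.235| = 50.028 ≈ 50.0 days.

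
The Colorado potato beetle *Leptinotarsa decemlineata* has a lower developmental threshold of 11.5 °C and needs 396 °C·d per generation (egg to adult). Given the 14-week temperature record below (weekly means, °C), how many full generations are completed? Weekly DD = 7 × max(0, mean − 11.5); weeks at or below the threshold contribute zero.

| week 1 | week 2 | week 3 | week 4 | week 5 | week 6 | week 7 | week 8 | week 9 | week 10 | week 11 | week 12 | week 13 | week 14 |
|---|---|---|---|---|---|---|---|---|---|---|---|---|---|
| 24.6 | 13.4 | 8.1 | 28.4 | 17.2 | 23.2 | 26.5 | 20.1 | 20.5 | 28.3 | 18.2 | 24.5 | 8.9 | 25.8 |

2 generations

Weekly DD (7 × max(0, T̄ − 11.5)): 91.7, 13.3, 0.0, 118.3, 39.9, 81.9, 105.0, 60.2, 63.0, 117.6, 46.9, 91.0, 0.0, 100.1.
Season total = 928.9 DD.
Complete generations = ⌊928.9 / 396⌋ = 2.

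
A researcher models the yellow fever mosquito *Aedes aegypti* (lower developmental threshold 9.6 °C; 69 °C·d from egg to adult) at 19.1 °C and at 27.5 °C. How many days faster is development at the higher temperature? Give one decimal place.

3.4 days

At 19.1 °C: 69 / (19.1 − 9.6) = 69 / 9.5 = 7.263 d.
At 27.5 °C: 69 / (27.5 − 9.6) = 69 / 17.9 = 3.855 d.
Difference = |7.263 − 3.855| = 3.408 ≈ 3.4 days.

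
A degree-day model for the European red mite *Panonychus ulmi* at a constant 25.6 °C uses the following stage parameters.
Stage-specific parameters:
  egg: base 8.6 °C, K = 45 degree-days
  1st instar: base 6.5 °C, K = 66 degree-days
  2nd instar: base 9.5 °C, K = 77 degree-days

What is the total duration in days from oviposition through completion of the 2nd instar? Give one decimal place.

egg: 45 / (25.6 − 8.6) = 45 / 17.0 = 2.647 d.
1st instar: 66 / (25.6 − 6.5) = 66 / 19.1 = 3.455 d.
2nd instar: 77 / (25.6 − 9.5) = 77 / 16.1 = 4.783 d.
Sum = 10.885 ≈ 10.9 days.

10.9 days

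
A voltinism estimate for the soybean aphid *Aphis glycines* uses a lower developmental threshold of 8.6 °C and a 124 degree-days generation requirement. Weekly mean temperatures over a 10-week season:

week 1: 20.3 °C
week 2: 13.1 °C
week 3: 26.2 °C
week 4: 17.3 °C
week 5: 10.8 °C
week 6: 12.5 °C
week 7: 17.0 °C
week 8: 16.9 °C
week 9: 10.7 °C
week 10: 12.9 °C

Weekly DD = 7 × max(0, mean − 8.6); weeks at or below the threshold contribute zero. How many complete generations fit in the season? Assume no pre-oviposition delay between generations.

Weekly DD (7 × max(0, T̄ − 8.6)): 81.9, 31.5, 123.2, 60.9, 15.4, 27.3, 58.8, 58.1, 14.7, 30.1.
Season total = 501.9 DD.
Complete generations = ⌊501.9 / 124⌋ = 4.

4 generations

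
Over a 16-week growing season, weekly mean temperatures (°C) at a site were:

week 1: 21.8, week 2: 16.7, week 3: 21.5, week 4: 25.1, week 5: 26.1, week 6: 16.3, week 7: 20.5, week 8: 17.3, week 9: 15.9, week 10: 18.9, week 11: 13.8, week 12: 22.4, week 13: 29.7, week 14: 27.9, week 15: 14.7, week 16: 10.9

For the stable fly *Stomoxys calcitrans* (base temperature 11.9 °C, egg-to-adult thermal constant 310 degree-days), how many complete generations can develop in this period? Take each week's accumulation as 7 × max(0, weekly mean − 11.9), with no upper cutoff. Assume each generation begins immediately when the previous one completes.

Weekly DD (7 × max(0, T̄ − 11.9)): 69.3, 33.6, 67.2, 92.4, 99.4, 30.8, 60.2, 37.8, 28.0, 49.0, 13.3, 73.5, 124.6, 112.0, 19.6, 0.0.
Season total = 910.7 DD.
Complete generations = ⌊910.7 / 310⌋ = 2.

2 generations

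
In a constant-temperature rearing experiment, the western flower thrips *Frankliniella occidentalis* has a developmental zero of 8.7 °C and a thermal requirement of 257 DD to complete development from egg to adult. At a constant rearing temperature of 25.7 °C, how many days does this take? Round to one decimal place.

Daily accumulation = 25.7 − 8.7 = 17.0 DD/day.
Duration = 257 / 17.0 = 15.118 ≈ 15.1 days.

15.1 days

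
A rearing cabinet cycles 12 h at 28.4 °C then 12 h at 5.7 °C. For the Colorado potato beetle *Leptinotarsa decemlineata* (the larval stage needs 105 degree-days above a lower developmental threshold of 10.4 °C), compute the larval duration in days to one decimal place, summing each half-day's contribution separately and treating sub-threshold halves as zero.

Day half: max(0, 28.4 − 10.4) × 0.5 = 18.0 × 0.5 = 9.00 DD.
Night half: max(0, 5.7 − 10.4) × 0.5 = 0.0 × 0.5 = 0.00 DD.
Per 24 h: 9.00 DD/day.
Duration = 105 / 9.00 = 11.667 ≈ 11.7 days.

11.7 days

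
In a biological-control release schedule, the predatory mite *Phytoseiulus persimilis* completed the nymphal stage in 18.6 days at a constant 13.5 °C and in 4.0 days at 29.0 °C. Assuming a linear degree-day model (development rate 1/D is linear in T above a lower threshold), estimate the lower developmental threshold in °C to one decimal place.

Under the model K = D·(T − T_b), so D₁·(T₁ − T_b) = D₂·(T₂ − T_b).
18.6·(13.5 − T_b) = 4.0·(29.0 − T_b)
T_b = (18.6·13.5 − 4.0·29.0) / (18.6 − 4.0) = 135.10 / 14.6 = 9.253 °C ≈ 9.3 °C.

9.3 °C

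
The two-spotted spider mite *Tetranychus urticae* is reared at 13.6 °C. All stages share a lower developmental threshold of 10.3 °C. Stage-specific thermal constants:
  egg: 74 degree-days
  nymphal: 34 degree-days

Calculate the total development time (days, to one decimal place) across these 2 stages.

Daily accumulation at 13.6 °C = 13.6 − 10.3 = 3.3 DD/day.
Total K = 74 + 34 = 108 DD.
Total duration = 108 / 3.3 = 32.727 ≈ 32.7 days.

32.7 days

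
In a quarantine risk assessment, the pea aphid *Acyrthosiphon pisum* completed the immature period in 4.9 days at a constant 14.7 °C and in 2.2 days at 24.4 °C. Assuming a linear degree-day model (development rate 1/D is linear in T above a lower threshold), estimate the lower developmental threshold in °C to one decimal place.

Under the model K = D·(T − T_b), so D₁·(T₁ − T_b) = D₂·(T₂ − T_b).
4.9·(14.7 − T_b) = 2.2·(24.4 − T_b)
T_b = (4.9·14.7 − 2.2·24.4) / (4.9 − 2.2) = 18.35 / 2.7 = 6.796 °C ≈ 6.8 °C.

6.8 °C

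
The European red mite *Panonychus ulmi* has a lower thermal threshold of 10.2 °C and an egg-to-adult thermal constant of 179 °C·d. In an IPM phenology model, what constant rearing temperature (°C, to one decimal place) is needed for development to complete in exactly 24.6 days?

Required daily accumulation = 179 / 24.6 = 7.276 DD/day.
T = T_base + 7.276 = 10.2 + 7.276 = 17.476 ≈ 17.5 °C.

17.5 °C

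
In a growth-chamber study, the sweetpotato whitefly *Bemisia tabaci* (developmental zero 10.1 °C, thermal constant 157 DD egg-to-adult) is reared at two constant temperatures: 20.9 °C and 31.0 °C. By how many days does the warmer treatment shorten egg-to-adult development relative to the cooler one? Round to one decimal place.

7.0 days

At 20.9 °C: 157 / (20.9 − 10.1) = 157 / 10.8 = 14.537 d.
At 31.0 °C: 157 / (31.0 − 10.1) = 157 / 20.9 = 7.512 d.
Difference = |14.537 − 7.512| = 7.025 ≈ 7.0 days.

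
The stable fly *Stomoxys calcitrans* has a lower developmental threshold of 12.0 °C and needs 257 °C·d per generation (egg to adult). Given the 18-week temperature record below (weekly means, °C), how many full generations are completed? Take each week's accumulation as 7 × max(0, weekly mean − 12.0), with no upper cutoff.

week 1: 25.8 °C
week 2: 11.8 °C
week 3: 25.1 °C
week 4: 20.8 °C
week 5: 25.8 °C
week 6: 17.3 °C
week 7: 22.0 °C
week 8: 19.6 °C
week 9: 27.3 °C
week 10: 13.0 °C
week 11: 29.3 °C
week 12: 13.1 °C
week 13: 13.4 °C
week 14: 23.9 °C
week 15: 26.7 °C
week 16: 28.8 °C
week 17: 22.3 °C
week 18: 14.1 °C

4 generations

Weekly DD (7 × max(0, T̄ − 12.0)): 96.6, 0.0, 91.7, 61.6, 96.6, 37.1, 70.0, 53.2, 107.1, 7.0, 121.1, 7.7, 9.8, 83.3, 102.9, 117.6, 72.1, 14.7.
Season total = 1150.1 DD.
Complete generations = ⌊1150.1 / 257⌋ = 4.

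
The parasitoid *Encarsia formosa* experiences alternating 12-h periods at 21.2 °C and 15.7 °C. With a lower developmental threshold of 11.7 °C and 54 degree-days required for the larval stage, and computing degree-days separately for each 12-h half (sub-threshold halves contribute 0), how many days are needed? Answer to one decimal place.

Day half: max(0, 21.2 − 11.7) × 0.5 = 9.5 × 0.5 = 4.75 DD.
Night half: max(0, 15.7 − 11.7) × 0.5 = 4.0 × 0.5 = 2.00 DD.
Per 24 h: 6.75 DD/day.
Duration = 54 / 6.75 = 8.000 ≈ 8.0 days.

8.0 days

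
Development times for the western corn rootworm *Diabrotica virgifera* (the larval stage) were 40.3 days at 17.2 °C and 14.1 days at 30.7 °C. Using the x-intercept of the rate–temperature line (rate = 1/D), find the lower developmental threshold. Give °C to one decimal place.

Equal thermal constants: D₁(T₁ − T_b) = D₂(T₂ − T_b).
40.3·(17.2 − T_b) = 14.1·(30.7 − T_b)
T_b = (40.3·17.2 − 14.1·30.7) / (40.3 − 14.1) = 260.29 / 26.2 = 9.935 °C ≈ 9.9 °C.

9.9 °C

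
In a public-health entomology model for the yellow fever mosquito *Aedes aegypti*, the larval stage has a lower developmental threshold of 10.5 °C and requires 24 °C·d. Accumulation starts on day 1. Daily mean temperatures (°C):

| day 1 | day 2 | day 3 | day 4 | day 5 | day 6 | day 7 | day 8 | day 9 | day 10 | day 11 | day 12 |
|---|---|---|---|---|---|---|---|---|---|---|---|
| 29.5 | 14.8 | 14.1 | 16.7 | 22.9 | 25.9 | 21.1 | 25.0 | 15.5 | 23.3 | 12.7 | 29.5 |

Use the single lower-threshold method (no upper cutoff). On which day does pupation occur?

day 3

Daily DD above 10.5 °C: 19.0, 4.3, 3.6, 6.2, 12.4, 15.4, 10.6, 14.5, 5.0, 12.8, 2.2, 19.0.
Cumulative: 19.0, 23.3, 26.9, 33.1, 45.5, 60.9, 71.5, 86.0, 91.0, 103.8, 106.0, 125.0.
The total first reaches 24 DD on day 3.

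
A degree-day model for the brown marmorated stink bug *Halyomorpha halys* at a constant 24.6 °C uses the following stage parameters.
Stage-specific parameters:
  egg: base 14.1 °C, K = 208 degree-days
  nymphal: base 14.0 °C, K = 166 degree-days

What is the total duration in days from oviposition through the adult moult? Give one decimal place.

35.5 days

egg: 208 / (24.6 − 14.1) = 208 / 10.5 = 19.810 d.
nymphal: 166 / (24.6 − 14.0) = 166 / 10.6 = 15.660 d.
Sum = 35.470 ≈ 35.5 days.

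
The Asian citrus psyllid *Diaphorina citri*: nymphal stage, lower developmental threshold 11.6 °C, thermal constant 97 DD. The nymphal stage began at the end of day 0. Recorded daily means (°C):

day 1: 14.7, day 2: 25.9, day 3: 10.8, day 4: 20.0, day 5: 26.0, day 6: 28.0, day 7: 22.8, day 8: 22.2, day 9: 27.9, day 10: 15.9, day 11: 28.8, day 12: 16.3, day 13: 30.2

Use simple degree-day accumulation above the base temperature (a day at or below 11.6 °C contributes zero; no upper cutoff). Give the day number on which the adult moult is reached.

Daily DD above 11.6 °C: 3.1, 14.3, 0.0, 8.4, 14.4, 16.4, 11.2, 10.6, 16.3, 4.3, 17.2, 4.7, 18.6.
Cumulative: 3.1, 17.4, 17.4, 25.8, 40.2, 56.6, 67.8, 78.4, 94.7, 99.0, 116.2, 120.9, 139.5.
The total first reaches 97 DD on day 10.

day 10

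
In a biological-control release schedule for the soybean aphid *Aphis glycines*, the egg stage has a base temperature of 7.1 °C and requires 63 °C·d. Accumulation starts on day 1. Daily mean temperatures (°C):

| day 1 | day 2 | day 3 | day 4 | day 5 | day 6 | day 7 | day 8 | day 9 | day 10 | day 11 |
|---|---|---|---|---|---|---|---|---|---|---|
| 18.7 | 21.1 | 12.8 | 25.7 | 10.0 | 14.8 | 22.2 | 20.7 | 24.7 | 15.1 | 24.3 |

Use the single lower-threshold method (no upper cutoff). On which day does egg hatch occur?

day 7

Daily DD above 7.1 °C: 11.6, 14.0, 5.7, 18.6, 2.9, 7.7, 15.1, 13.6, 17.6, 8.0, 17.2.
Cumulative: 11.6, 25.6, 31.3, 49.9, 52.8, 60.5, 75.6, 89.2, 106.8, 114.8, 132.0.
The total first reaches 63 DD on day 7.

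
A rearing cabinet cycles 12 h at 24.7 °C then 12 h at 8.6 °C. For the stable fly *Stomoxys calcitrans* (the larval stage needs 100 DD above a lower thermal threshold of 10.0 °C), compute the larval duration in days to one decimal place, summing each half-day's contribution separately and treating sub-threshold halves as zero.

13.6 days

Day half: max(0, 24.7 − 10.0) × 0.5 = 14.7 × 0.5 = 7.35 DD.
Night half: max(0, 8.6 − 10.0) × 0.5 = 0.0 × 0.5 = 0.00 DD.
Per 24 h: 7.35 DD/day.
Duration = 100 / 7.35 = 13.605 ≈ 13.6 days.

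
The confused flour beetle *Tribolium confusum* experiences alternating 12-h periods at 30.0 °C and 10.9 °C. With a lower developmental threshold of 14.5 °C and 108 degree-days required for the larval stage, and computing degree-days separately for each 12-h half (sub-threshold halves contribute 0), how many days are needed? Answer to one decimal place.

Day half: max(0, 30.0 − 14.5) × 0.5 = 15.5 × 0.5 = 7.75 DD.
Night half: max(0, 10.9 − 14.5) × 0.5 = 0.0 × 0.5 = 0.00 DD.
Per 24 h: 7.75 DD/day.
Duration = 108 / 7.75 = 13.935 ≈ 13.9 days.

13.9 days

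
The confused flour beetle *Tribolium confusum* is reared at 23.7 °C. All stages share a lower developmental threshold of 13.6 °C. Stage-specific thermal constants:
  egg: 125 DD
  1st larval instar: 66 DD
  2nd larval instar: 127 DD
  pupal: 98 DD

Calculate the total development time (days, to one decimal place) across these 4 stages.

41.2 days

Daily accumulation at 23.7 °C = 23.7 − 13.6 = 10.1 DD/day.
Total K = 125 + 66 + 127 + 98 = 416 DD.
Total duration = 416 / 10.1 = 41.188 ≈ 41.2 days.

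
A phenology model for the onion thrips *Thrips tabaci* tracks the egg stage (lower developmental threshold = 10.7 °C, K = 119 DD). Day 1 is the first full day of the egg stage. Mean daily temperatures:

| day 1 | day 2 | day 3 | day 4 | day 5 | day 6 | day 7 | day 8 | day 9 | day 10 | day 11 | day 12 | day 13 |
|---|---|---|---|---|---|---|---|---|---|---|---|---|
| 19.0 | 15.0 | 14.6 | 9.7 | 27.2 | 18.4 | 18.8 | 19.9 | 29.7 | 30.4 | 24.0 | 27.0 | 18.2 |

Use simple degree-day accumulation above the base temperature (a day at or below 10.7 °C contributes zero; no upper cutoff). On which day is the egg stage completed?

day 12

Daily DD above 10.7 °C: 8.3, 4.3, 3.9, 0.0, 16.5, 7.7, 8.1, 9.2, 19.0, 19.7, 13.3, 16.3, 7.5.
Cumulative: 8.3, 12.6, 16.5, 16.5, 33.0, 40.7, 48.8, 58.0, 77.0, 96.7, 110.0, 126.3, 133.8.
The total first reaches 119 DD on day 12.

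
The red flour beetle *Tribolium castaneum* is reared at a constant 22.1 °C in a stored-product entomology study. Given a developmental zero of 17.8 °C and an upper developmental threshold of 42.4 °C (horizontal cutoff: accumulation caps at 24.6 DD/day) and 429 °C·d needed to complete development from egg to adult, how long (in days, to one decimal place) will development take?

Daily accumulation = 22.1 − 17.8 = 4.3 DD/day.
Duration = 429 / 4.3 = 99.767 ≈ 99.8 days.

99.8 days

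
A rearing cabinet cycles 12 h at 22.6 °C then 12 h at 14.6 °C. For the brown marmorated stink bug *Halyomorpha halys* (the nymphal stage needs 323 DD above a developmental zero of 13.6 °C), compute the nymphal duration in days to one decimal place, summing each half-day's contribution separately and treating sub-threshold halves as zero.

64.6 days

Day half: max(0, 22.6 − 13.6) × 0.5 = 9.0 × 0.5 = 4.50 DD.
Night half: max(0, 14.6 − 13.6) × 0.5 = 1.0 × 0.5 = 0.50 DD.
Per 24 h: 5.00 DD/day.
Duration = 323 / 5.00 = 64.600 ≈ 64.6 days.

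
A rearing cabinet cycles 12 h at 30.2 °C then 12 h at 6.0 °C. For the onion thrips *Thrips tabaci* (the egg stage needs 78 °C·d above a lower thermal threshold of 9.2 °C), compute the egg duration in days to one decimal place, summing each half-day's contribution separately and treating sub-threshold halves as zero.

Day half: max(0, 30.2 − 9.2) × 0.5 = 21.0 × 0.5 = 10.50 DD.
Night half: max(0, 6.0 − 9.2) × 0.5 = 0.0 × 0.5 = 0.00 DD.
Per 24 h: 10.50 DD/day.
Duration = 78 / 10.50 = 7.429 ≈ 7.4 days.

7.4 days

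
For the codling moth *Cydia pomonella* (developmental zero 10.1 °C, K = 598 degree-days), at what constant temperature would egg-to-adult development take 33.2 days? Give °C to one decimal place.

28.1 °C

Required daily accumulation = 598 / 33.2 = 18.012 DD/day.
T = T_base + 18.012 = 10.1 + 18.012 = 28.112 ≈ 28.1 °C.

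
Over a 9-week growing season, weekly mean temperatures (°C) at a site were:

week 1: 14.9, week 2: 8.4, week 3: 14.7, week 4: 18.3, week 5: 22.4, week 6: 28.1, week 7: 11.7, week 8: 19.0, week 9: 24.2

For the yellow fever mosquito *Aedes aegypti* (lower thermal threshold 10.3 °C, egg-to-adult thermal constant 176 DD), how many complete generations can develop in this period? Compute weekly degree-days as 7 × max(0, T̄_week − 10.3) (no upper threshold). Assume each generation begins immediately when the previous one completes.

2 generations

Weekly DD (7 × max(0, T̄ − 10.3)): 32.2, 0.0, 30.8, 56.0, 84.7, 124.6, 9.8, 60.9, 97.3.
Season total = 496.3 DD.
Complete generations = ⌊496.3 / 176⌋ = 2.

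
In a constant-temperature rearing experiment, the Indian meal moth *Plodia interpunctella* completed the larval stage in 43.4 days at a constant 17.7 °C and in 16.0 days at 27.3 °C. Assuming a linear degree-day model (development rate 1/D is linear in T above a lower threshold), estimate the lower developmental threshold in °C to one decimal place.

12.1 °C

Equal thermal constants: D₁(T₁ − T_b) = D₂(T₂ − T_b).
43.4·(17.7 − T_b) = 16.0·(27.3 − T_b)
T_b = (43.4·17.7 − 16.0·27.3) / (43.4 − 16.0) = 331.38 / 27.4 = 12.094 °C ≈ 12.1 °C.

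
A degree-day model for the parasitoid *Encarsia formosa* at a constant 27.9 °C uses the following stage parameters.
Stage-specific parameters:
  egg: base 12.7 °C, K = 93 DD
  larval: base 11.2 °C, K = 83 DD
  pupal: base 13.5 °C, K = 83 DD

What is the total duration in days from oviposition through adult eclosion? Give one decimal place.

egg: 93 / (27.9 − 12.7) = 93 / 15.2 = 6.118 d.
larval: 83 / (27.9 − 11.2) = 83 / 16.7 = 4.970 d.
pupal: 83 / (27.9 − 13.5) = 83 / 14.4 = 5.764 d.
Sum = 16.852 ≈ 16.9 days.

16.9 days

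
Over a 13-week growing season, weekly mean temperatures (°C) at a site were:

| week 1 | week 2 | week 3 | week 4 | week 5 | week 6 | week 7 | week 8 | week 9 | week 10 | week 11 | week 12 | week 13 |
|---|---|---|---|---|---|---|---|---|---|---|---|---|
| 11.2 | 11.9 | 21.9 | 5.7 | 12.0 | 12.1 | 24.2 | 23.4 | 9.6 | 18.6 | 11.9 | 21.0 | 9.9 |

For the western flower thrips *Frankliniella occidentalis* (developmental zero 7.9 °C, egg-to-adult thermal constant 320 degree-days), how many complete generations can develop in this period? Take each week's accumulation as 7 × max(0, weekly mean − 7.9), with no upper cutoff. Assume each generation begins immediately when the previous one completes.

Weekly DD (7 × max(0, T̄ − 7.9)): 23.1, 28.0, 98.0, 0.0, 28.7, 29.4, 114.1, 108.5, 11.9, 74.9, 28.0, 91.7, 14.0.
Season total = 650.3 DD.
Complete generations = ⌊650.3 / 320⌋ = 2.

2 generations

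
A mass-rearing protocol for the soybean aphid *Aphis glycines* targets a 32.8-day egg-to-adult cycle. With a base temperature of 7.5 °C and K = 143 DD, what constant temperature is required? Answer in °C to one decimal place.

11.9 °C

Required daily accumulation = 143 / 32.8 = 4.360 DD/day.
T = T_base + 4.360 = 7.5 + 4.360 = 11.860 ≈ 11.9 °C.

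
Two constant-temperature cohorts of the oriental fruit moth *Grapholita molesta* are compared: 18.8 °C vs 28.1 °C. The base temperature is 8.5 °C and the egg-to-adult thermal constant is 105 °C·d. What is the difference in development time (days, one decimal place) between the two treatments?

At 18.8 °C: 105 / (18.8 − 8.5) = 105 / 10.3 = 10.194 d.
At 28.1 °C: 105 / (28.1 − 8.5) = 105 / 19.6 = 5.357 d.
Difference = |10.194 − 5.357| = 4.837 ≈ 4.8 days.

4.8 days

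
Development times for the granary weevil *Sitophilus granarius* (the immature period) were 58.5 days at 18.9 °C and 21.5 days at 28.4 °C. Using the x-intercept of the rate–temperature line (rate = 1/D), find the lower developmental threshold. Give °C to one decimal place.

Equal thermal constants: D₁(T₁ − T_b) = D₂(T₂ − T_b).
58.5·(18.9 − T_b) = 21.5·(28.4 − T_b)
T_b = (58.5·18.9 − 21.5·28.4) / (58.5 − 21.5) = 495.05 / 37.0 = 13.380 °C ≈ 13.4 °C.

13.4 °C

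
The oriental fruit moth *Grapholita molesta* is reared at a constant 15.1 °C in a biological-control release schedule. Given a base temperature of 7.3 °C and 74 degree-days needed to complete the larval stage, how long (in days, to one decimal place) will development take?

Daily accumulation = 15.1 − 7.3 = 7.8 DD/day.
Duration = 74 / 7.8 = 9.487 ≈ 9.5 days.

9.5 days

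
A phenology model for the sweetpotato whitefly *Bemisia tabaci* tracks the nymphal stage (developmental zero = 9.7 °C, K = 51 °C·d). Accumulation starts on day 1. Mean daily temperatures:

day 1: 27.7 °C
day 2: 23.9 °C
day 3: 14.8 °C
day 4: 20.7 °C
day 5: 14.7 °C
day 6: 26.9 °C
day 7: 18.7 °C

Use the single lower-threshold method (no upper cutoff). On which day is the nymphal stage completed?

day 5

Daily DD above 9.7 °C: 18.0, 14.2, 5.1, 11.0, 5.0, 17.2, 9.0.
Cumulative: 18.0, 32.2, 37.3, 48.3, 53.3, 70.5, 79.5.
The total first reaches 51 DD on day 5.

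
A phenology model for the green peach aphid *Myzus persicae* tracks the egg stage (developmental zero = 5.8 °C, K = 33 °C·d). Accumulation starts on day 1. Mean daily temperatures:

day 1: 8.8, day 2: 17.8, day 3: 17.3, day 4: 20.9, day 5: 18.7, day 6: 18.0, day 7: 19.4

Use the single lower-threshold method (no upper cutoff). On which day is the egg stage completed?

day 4

Daily DD above 5.8 °C: 3.0, 12.0, 11.5, 15.1, 12.9, 12.2, 13.6.
Cumulative: 3.0, 15.0, 26.5, 41.6, 54.5, 66.7, 80.3.
The total first reaches 33 DD on day 4.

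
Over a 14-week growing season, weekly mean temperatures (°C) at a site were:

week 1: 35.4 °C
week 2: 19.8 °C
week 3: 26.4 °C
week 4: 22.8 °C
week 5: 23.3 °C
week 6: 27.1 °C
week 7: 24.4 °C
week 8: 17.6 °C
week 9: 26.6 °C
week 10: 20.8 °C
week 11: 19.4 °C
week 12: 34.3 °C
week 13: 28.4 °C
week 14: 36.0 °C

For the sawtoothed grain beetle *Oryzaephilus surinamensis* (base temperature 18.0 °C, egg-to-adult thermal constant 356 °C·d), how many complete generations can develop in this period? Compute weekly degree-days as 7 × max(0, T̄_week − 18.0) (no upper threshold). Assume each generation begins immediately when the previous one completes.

2 generations

Weekly DD (7 × max(0, T̄ − 18.0)): 121.8, 12.6, 58.8, 33.6, 37.1, 63.7, 44.8, 0.0, 60.2, 19.6, 9.8, 114.1, 72.8, 126.0.
Season total = 774.9 DD.
Complete generations = ⌊774.9 / 356⌋ = 2.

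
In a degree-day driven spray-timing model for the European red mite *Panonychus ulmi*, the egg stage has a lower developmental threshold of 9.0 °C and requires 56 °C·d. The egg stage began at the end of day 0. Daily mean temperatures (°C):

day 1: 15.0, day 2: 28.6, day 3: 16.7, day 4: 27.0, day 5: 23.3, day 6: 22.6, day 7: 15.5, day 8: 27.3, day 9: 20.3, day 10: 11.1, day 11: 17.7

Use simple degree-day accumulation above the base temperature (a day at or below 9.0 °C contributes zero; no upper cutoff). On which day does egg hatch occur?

Daily DD above 9.0 °C: 6.0, 19.6, 7.7, 18.0, 14.3, 13.6, 6.5, 18.3, 11.3, 2.1, 8.7.
Cumulative: 6.0, 25.6, 33.3, 51.3, 65.6, 79.2, 85.7, 104.0, 115.3, 117.4, 126.1.
The total first reaches 56 DD on day 5.

day 5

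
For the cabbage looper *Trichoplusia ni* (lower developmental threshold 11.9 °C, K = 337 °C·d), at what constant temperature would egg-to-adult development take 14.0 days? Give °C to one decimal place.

Required daily accumulation = 337 / 14.0 = 24.071 DD/day.
T = T_base + 24.071 = 11.9 + 24.071 = 35.971 ≈ 36.0 °C.

36.0 °C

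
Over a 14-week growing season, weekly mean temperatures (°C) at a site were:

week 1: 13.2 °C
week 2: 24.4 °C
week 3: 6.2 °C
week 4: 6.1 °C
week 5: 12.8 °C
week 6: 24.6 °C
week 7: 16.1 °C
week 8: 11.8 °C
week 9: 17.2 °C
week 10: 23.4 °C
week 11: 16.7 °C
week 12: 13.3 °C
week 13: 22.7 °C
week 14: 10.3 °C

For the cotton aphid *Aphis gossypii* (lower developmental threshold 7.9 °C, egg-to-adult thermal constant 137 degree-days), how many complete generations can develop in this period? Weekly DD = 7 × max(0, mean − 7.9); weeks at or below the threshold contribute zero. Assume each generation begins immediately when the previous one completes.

5 generations

Weekly DD (7 × max(0, T̄ − 7.9)): 37.1, 115.5, 0.0, 0.0, 34.3, 116.9, 57.4, 27.3, 65.1, 108.5, 61.6, 37.8, 103.6, 16.8.
Season total = 781.9 DD.
Complete generations = ⌊781.9 / 137⌋ = 5.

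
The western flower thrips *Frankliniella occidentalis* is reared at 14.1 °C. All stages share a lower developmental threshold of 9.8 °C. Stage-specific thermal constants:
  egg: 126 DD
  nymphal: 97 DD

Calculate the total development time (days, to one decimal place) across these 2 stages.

Daily accumulation at 14.1 °C = 14.1 − 9.8 = 4.3 DD/day.
Total K = 126 + 97 = 223 DD.
Total duration = 223 / 4.3 = 51.860 ≈ 51.9 days.

51.9 days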